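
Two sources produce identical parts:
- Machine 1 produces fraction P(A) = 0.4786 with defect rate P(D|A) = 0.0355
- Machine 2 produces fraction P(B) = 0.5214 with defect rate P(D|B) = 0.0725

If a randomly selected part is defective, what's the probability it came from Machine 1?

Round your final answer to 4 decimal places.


Let A = from Machine 1, D = defective

Given:
- P(A) = 0.4786, P(B) = 0.5214
- P(D|A) = 0.0355, P(D|B) = 0.0725

Step 1: Find P(D)
P(D) = P(D|A)P(A) + P(D|B)P(B)
     = 0.0355 × 0.4786 + 0.0725 × 0.5214
     = 0.01699030 + 0.03780150
     = 0.05479180

Step 2: Apply Bayes' theorem
P(A|D) = P(D|A)P(A) / P(D)
       = 0.01699030 / 0.05479180
       = 0.3101


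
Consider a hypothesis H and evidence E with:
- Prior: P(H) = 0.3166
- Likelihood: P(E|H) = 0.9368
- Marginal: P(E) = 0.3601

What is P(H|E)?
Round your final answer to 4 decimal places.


Using Bayes' theorem:

P(H|E) = P(E|H) × P(H) / P(E)
       = 0.9368 × 0.3166 / 0.3601
       = 0.29659088 / 0.3601
       = 0.8236

The evidence strengthens our belief in H.
Prior: 0.3166 → Posterior: 0.8236


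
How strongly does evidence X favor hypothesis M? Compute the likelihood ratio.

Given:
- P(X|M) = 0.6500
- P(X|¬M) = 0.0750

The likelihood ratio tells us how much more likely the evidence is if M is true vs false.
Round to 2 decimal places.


Likelihood Ratio (LR) = P(X|M) / P(X|¬M)

LR = 0.6500 / 0.0750
   = 8.67

The evidence is 8.67 times more likely if M is true than if M is false.
LR > 1, so observing X raises the odds in favor of M.


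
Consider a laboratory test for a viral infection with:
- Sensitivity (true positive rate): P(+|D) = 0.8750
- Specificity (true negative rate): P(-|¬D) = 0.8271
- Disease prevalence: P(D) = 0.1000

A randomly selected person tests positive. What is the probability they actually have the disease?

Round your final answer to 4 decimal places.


Let D = has disease, + = positive test

Given:
- P(D) = 0.1000 (prevalence)
- P(+|D) = 0.8750 (sensitivity)
- P(-|¬D) = 0.8271 (specificity)
- P(+|¬D) = 0.1729 (false positive rate = 1 - specificity)

Step 1: Find P(+)
P(+) = P(+|D)P(D) + P(+|¬D)P(¬D)
     = 0.8750 × 0.1000 + 0.1729 × 0.9000
     = 0.08750000 + 0.15561000
     = 0.24311000

Step 2: Apply Bayes' theorem for P(D|+)
P(D|+) = P(+|D)P(D) / P(+)
       = 0.08750000 / 0.24311000
       = 0.3599


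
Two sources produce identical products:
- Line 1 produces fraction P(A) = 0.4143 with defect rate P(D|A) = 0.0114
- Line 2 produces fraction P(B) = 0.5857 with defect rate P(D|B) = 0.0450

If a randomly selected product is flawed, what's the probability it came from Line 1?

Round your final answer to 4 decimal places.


Let A = from Line 1, D = flawed

Given:
- P(A) = 0.4143, P(B) = 0.5857
- P(D|A) = 0.0114, P(D|B) = 0.0450

Step 1: Find P(D)
P(D) = P(D|A)P(A) + P(D|B)P(B)
     = 0.0114 × 0.4143 + 0.0450 × 0.5857
     = 0.00472302 + 0.02635650
     = 0.03107952

Step 2: Apply Bayes' theorem
P(A|D) = P(D|A)P(A) / P(D)
       = 0.00472302 / 0.03107952
       = 0.1520


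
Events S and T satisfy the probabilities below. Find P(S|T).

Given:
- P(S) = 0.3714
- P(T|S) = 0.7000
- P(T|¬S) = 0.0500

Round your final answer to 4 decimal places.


Bayes' theorem: P(S|T) = P(T|S) × P(S) / P(T)

Step 1: Calculate P(T) using law of total probability
P(T) = P(T|S)P(S) + P(T|¬S)P(¬S)
     = 0.7000 × 0.3714 + 0.0500 × 0.6286
     = 0.25998000 + 0.03143000
     = 0.29141000

Step 2: Apply Bayes' theorem
P(S|T) = P(T|S) × P(S) / P(T)
       = 0.25998000 / 0.29141000
       = 0.8921


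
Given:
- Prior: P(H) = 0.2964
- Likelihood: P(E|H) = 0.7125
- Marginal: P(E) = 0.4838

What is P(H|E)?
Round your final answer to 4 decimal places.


Using Bayes' theorem:

P(H|E) = P(E|H) × P(H) / P(E)
       = 0.7125 × 0.2964 / 0.4838
       = 0.21118500 / 0.4838
       = 0.4365

The evidence strengthens our belief in H.
Prior: 0.2964 → Posterior: 0.4365


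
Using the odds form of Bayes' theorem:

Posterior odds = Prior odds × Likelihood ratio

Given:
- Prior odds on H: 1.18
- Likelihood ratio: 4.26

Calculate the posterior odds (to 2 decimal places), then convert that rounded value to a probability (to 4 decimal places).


Step 1: Calculate posterior odds
Posterior odds = Prior odds × LR
               = 1.18 × 4.26
               = 5.03

Step 2: Convert to probability
P(H|E) = Posterior odds / (1 + Posterior odds)
       = 5.03 / (1 + 5.03)
       = 5.03 / 6.03
       = 0.8342

The evidence increased P(H) from 0.5413 to 0.8342.


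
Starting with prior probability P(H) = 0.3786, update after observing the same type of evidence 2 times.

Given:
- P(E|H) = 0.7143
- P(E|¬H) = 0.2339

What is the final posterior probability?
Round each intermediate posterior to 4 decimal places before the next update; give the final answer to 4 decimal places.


Sequential Bayesian updating:

Initial prior: P(H) = 0.3786

Update 1:
  P(E) = 0.7143 × 0.3786 + 0.2339 × 0.6214 = 0.27043398 + 0.14534546 = 0.41577944
  P(H|E) = 0.27043398 / 0.41577944 = 0.6504

Update 2:
  P(E) = 0.7143 × 0.6504 + 0.2339 × 0.3496 = 0.46458072 + 0.08177144 = 0.54635216
  P(H|E) = 0.46458072 / 0.54635216 = 0.8503

Final posterior: 0.8503


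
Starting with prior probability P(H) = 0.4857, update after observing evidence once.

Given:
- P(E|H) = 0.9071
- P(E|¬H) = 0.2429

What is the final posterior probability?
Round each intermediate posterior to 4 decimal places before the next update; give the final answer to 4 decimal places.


Sequential Bayesian updating:

Initial prior: P(H) = 0.4857

Update 1:
  P(E) = 0.9071 × 0.4857 + 0.2429 × 0.5143 = 0.44057847 + 0.12492347 = 0.56550194
  P(H|E) = 0.44057847 / 0.56550194 = 0.7791

Final posterior: 0.7791


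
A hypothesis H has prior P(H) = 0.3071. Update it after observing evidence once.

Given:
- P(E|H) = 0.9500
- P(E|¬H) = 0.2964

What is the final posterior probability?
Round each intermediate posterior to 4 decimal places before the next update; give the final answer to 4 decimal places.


Sequential Bayesian updating:

Initial prior: P(H) = 0.3071

Update 1:
  P(E) = 0.9500 × 0.3071 + 0.2964 × 0.6929 = 0.29174500 + 0.20537556 = 0.49712056
  P(H|E) = 0.29174500 / 0.49712056 = 0.5869

Final posterior: 0.5869


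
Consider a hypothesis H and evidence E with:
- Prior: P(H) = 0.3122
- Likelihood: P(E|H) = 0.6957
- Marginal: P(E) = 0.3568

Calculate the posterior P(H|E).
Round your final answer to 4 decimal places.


Using Bayes' theorem:

P(H|E) = P(E|H) × P(H) / P(E)
       = 0.6957 × 0.3122 / 0.3568
       = 0.21719754 / 0.3568
       = 0.6087

The evidence strengthens our belief in H.
Prior: 0.3122 → Posterior: 0.6087


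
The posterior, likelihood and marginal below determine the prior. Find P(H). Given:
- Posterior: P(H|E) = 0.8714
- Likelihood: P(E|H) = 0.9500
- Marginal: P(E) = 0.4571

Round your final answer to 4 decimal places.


From Bayes' theorem: P(H|E) = P(E|H) × P(H) / P(E)

Rearranging for P(H):
P(H) = P(H|E) × P(E) / P(E|H)
     = 0.8714 × 0.4571 / 0.9500
     = 0.39831694 / 0.9500
     = 0.4193


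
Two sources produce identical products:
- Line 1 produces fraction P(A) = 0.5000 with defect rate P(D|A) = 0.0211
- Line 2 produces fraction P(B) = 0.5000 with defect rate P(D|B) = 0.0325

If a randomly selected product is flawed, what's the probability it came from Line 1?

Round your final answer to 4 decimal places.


Let A = from Line 1, D = flawed

Given:
- P(A) = 0.5000, P(B) = 0.5000
- P(D|A) = 0.0211, P(D|B) = 0.0325

Step 1: Find P(D)
P(D) = P(D|A)P(A) + P(D|B)P(B)
     = 0.0211 × 0.5000 + 0.0325 × 0.5000
     = 0.01055000 + 0.01625000
     = 0.02680000

Step 2: Apply Bayes' theorem
P(A|D) = P(D|A)P(A) / P(D)
       = 0.01055000 / 0.02680000
       = 0.3937


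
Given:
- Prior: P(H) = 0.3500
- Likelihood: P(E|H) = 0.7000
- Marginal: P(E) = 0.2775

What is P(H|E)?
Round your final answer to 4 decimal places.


Using Bayes' theorem:

P(H|E) = P(E|H) × P(H) / P(E)
       = 0.7000 × 0.3500 / 0.2775
       = 0.24500000 / 0.2775
       = 0.8829

The evidence strengthens our belief in H.
Prior: 0.3500 → Posterior: 0.8829


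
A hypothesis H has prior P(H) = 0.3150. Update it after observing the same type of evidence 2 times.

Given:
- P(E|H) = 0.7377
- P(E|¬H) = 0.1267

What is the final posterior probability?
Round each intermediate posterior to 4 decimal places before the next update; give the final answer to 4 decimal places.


Sequential Bayesian updating:

Initial prior: P(H) = 0.3150

Update 1:
  P(E) = 0.7377 × 0.3150 + 0.1267 × 0.6850 = 0.23237550 + 0.08678950 = 0.31916500
  P(H|E) = 0.23237550 / 0.31916500 = 0.7281

Update 2:
  P(E) = 0.7377 × 0.7281 + 0.1267 × 0.2719 = 0.53711937 + 0.03444973 = 0.57156910
  P(H|E) = 0.53711937 / 0.57156910 = 0.9397

Final posterior: 0.9397


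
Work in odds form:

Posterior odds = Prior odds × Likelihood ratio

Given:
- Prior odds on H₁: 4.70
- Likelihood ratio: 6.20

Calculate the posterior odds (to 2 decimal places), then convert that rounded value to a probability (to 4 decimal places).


Step 1: Calculate posterior odds
Posterior odds = Prior odds × LR
               = 4.70 × 6.20
               = 29.14

Step 2: Convert to probability
P(H₁|E) = Posterior odds / (1 + Posterior odds)
       = 29.14 / (1 + 29.14)
       = 29.14 / 30.14
       = 0.9668

The evidence increased P(H₁) from 0.8246 to 0.9668.


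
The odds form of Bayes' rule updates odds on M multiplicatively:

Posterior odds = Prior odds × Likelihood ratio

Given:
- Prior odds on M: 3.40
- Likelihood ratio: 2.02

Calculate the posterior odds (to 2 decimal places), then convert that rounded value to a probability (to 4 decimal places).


Step 1: Calculate posterior odds
Posterior odds = Prior odds × LR
               = 3.40 × 2.02
               = 6.87

Step 2: Convert to probability
P(M|E) = Posterior odds / (1 + Posterior odds)
       = 6.87 / (1 + 6.87)
       = 6.87 / 7.87
       = 0.8729

The evidence increased P(M) from 0.7727 to 0.8729.


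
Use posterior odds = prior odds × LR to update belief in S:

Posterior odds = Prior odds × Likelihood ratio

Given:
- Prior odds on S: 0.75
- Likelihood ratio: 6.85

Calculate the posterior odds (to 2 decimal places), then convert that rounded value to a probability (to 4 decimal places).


Step 1: Calculate posterior odds
Posterior odds = Prior odds × LR
               = 0.75 × 6.85
               = 5.14

Step 2: Convert to probability
P(S|E) = Posterior odds / (1 + Posterior odds)
       = 5.14 / (1 + 5.14)
       = 5.14 / 6.14
       = 0.8371

The evidence increased P(S) from 0.4286 to 0.8371.


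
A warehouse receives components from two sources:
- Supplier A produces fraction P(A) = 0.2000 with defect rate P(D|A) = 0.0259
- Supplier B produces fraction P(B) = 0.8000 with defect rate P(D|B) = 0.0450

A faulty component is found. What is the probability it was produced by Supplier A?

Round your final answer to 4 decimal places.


Let A = from Supplier A, D = faulty

Given:
- P(A) = 0.2000, P(B) = 0.8000
- P(D|A) = 0.0259, P(D|B) = 0.0450

Step 1: Find P(D)
P(D) = P(D|A)P(A) + P(D|B)P(B)
     = 0.0259 × 0.2000 + 0.0450 × 0.8000
     = 0.00518000 + 0.03600000
     = 0.04118000

Step 2: Apply Bayes' theorem
P(A|D) = P(D|A)P(A) / P(D)
       = 0.00518000 / 0.04118000
       = 0.1258


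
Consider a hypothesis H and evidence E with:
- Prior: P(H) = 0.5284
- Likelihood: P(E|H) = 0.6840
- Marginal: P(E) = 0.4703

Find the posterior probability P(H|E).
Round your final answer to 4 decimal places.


Using Bayes' theorem:

P(H|E) = P(E|H) × P(H) / P(E)
       = 0.6840 × 0.5284 / 0.4703
       = 0.36142560 / 0.4703
       = 0.7685

The evidence strengthens our belief in H.
Prior: 0.5284 → Posterior: 0.7685


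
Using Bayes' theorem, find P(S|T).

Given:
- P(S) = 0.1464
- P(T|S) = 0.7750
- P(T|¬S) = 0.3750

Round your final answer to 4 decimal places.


Bayes' theorem: P(S|T) = P(T|S) × P(S) / P(T)

Step 1: Calculate P(T) using law of total probability
P(T) = P(T|S)P(S) + P(T|¬S)P(¬S)
     = 0.7750 × 0.1464 + 0.3750 × 0.8536
     = 0.11346000 + 0.32010000
     = 0.43356000

Step 2: Apply Bayes' theorem
P(S|T) = P(T|S) × P(S) / P(T)
       = 0.11346000 / 0.43356000
       = 0.2617


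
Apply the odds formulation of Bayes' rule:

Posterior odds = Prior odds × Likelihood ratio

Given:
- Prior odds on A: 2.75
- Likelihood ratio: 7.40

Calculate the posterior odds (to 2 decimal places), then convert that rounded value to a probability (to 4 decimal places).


Step 1: Calculate posterior odds
Posterior odds = Prior odds × LR
               = 2.75 × 7.40
               = 20.35

Step 2: Convert to probability
P(A|E) = Posterior odds / (1 + Posterior odds)
       = 20.35 / (1 + 20.35)
       = 20.35 / 21.35
       = 0.9532

The evidence increased P(A) from 0.7333 to 0.9532.


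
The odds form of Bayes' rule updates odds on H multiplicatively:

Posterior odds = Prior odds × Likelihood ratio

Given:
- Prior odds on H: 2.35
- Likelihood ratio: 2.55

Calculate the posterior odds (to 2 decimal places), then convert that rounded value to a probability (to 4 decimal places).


Step 1: Calculate posterior odds
Posterior odds = Prior odds × LR
               = 2.35 × 2.55
               = 5.99

Step 2: Convert to probability
P(H|E) = Posterior odds / (1 + Posterior odds)
       = 5.99 / (1 + 5.99)
       = 5.99 / 6.99
       = 0.8569

The evidence increased P(H) from 0.7015 to 0.8569.


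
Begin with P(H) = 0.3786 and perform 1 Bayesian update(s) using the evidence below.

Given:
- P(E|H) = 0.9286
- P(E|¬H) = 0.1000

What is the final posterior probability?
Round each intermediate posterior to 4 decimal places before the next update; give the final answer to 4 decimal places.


Sequential Bayesian updating:

Initial prior: P(H) = 0.3786

Update 1:
  P(E) = 0.9286 × 0.3786 + 0.1000 × 0.6214 = 0.35156796 + 0.06214000 = 0.41370796
  P(H|E) = 0.35156796 / 0.41370796 = 0.8498

Final posterior: 0.8498


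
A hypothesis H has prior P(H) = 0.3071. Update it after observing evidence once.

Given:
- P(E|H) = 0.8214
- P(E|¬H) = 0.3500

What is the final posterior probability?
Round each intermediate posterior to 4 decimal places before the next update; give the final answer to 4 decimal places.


Sequential Bayesian updating:

Initial prior: P(H) = 0.3071

Update 1:
  P(E) = 0.8214 × 0.3071 + 0.3500 × 0.6929 = 0.25225194 + 0.24251500 = 0.49476694
  P(H|E) = 0.25225194 / 0.49476694 = 0.5098

Final posterior: 0.5098


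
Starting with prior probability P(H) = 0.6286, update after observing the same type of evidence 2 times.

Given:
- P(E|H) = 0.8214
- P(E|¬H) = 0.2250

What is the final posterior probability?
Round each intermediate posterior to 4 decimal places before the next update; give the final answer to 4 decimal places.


Sequential Bayesian updating:

Initial prior: P(H) = 0.6286

Update 1:
  P(E) = 0.8214 × 0.6286 + 0.2250 × 0.3714 = 0.51633204 + 0.08356500 = 0.59989704
  P(H|E) = 0.51633204 / 0.59989704 = 0.8607

Update 2:
  P(E) = 0.8214 × 0.8607 + 0.2250 × 0.1393 = 0.70697898 + 0.03134250 = 0.73832148
  P(H|E) = 0.70697898 / 0.73832148 = 0.9575

Final posterior: 0.9575


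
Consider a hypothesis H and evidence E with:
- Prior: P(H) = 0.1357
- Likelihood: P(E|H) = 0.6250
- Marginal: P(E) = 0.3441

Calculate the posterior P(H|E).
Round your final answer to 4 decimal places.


Using Bayes' theorem:

P(H|E) = P(E|H) × P(H) / P(E)
       = 0.6250 × 0.1357 / 0.3441
       = 0.08481250 / 0.3441
       = 0.2465

The evidence strengthens our belief in H.
Prior: 0.1357 → Posterior: 0.2465


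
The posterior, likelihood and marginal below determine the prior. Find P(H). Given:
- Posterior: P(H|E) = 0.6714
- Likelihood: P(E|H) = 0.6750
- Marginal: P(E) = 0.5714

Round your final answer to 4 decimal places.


From Bayes' theorem: P(H|E) = P(E|H) × P(H) / P(E)

Rearranging for P(H):
P(H) = P(H|E) × P(E) / P(E|H)
     = 0.6714 × 0.5714 / 0.6750
     = 0.38363796 / 0.6750
     = 0.5684


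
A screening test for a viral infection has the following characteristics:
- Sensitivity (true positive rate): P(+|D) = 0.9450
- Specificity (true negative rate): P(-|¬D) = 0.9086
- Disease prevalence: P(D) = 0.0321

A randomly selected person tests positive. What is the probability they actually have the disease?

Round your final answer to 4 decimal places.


Let D = has disease, + = positive test

Given:
- P(D) = 0.0321 (prevalence)
- P(+|D) = 0.9450 (sensitivity)
- P(-|¬D) = 0.9086 (specificity)
- P(+|¬D) = 0.0914 (false positive rate = 1 - specificity)

Step 1: Find P(+)
P(+) = P(+|D)P(D) + P(+|¬D)P(¬D)
     = 0.9450 × 0.0321 + 0.0914 × 0.9679
     = 0.03033450 + 0.08846606
     = 0.11880056

Step 2: Apply Bayes' theorem for P(D|+)
P(D|+) = P(+|D)P(D) / P(+)
       = 0.03033450 / 0.11880056
       = 0.2553


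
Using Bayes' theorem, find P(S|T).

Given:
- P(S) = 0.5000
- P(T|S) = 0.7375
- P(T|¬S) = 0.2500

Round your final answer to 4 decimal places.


Bayes' theorem: P(S|T) = P(T|S) × P(S) / P(T)

Step 1: Calculate P(T) using law of total probability
P(T) = P(T|S)P(S) + P(T|¬S)P(¬S)
     = 0.7375 × 0.5000 + 0.2500 × 0.5000
     = 0.36875000 + 0.12500000
     = 0.49375000

Step 2: Apply Bayes' theorem
P(S|T) = P(T|S) × P(S) / P(T)
       = 0.36875000 / 0.49375000
       = 0.7468


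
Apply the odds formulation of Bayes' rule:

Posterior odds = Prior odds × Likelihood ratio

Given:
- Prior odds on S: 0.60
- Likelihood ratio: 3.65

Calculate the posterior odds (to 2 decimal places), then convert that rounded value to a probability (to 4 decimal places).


Step 1: Calculate posterior odds
Posterior odds = Prior odds × LR
               = 0.60 × 3.65
               = 2.19

Step 2: Convert to probability
P(S|E) = Posterior odds / (1 + Posterior odds)
       = 2.19 / (1 + 2.19)
       = 2.19 / 3.19
       = 0.6865

The evidence increased P(S) from 0.3750 to 0.6865.


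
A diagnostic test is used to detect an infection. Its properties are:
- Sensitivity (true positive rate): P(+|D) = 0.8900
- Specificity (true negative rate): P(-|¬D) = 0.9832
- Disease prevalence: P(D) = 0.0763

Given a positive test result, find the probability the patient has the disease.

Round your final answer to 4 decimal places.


Let D = has disease, + = positive test

Given:
- P(D) = 0.0763 (prevalence)
- P(+|D) = 0.8900 (sensitivity)
- P(-|¬D) = 0.9832 (specificity)
- P(+|¬D) = 0.0168 (false positive rate = 1 - specificity)

Step 1: Find P(+)
P(+) = P(+|D)P(D) + P(+|¬D)P(¬D)
     = 0.8900 × 0.0763 + 0.0168 × 0.9237
     = 0.06790700 + 0.01551816
     = 0.08342516

Step 2: Apply Bayes' theorem for P(D|+)
P(D|+) = P(+|D)P(D) / P(+)
       = 0.06790700 / 0.08342516
       = 0.8140


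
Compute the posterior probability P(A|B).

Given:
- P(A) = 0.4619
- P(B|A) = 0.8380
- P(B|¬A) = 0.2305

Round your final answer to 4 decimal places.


Bayes' theorem: P(A|B) = P(B|A) × P(A) / P(B)

Step 1: Calculate P(B) using law of total probability
P(B) = P(B|A)P(A) + P(B|¬A)P(¬A)
     = 0.8380 × 0.4619 + 0.2305 × 0.5381
     = 0.38707220 + 0.12403205
     = 0.51110425

Step 2: Apply Bayes' theorem
P(A|B) = P(B|A) × P(A) / P(B)
       = 0.38707220 / 0.51110425
       = 0.7573


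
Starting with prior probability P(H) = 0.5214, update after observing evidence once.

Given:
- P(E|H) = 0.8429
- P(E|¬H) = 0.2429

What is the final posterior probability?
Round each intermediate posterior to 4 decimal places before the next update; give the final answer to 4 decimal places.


Sequential Bayesian updating:

Initial prior: P(H) = 0.5214

Update 1:
  P(E) = 0.8429 × 0.5214 + 0.2429 × 0.4786 = 0.43948806 + 0.11625194 = 0.55574000
  P(H|E) = 0.43948806 / 0.55574000 = 0.7908

Final posterior: 0.7908


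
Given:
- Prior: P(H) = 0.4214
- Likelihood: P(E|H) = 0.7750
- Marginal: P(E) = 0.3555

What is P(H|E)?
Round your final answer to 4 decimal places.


Using Bayes' theorem:

P(H|E) = P(E|H) × P(H) / P(E)
       = 0.7750 × 0.4214 / 0.3555
       = 0.32658500 / 0.3555
       = 0.9187

The evidence strengthens our belief in H.
Prior: 0.4214 → Posterior: 0.9187


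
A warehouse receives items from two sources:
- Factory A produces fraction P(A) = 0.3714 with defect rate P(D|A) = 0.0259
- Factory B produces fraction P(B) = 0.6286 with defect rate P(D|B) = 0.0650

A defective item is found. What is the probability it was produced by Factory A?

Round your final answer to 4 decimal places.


Let A = from Factory A, D = defective

Given:
- P(A) = 0.3714, P(B) = 0.6286
- P(D|A) = 0.0259, P(D|B) = 0.0650

Step 1: Find P(D)
P(D) = P(D|A)P(A) + P(D|B)P(B)
     = 0.0259 × 0.3714 + 0.0650 × 0.6286
     = 0.00961926 + 0.04085900
     = 0.05047826

Step 2: Apply Bayes' theorem
P(A|D) = P(D|A)P(A) / P(D)
       = 0.00961926 / 0.05047826
       = 0.1906


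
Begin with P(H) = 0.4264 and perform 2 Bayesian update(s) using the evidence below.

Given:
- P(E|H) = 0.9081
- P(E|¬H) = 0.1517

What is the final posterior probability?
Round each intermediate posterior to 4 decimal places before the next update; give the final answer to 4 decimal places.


Sequential Bayesian updating:

Initial prior: P(H) = 0.4264

Update 1:
  P(E) = 0.9081 × 0.4264 + 0.1517 × 0.5736 = 0.38721384 + 0.08701512 = 0.47422896
  P(H|E) = 0.38721384 / 0.47422896 = 0.8165

Update 2:
  P(E) = 0.9081 × 0.8165 + 0.1517 × 0.1835 = 0.74146365 + 0.02783695 = 0.76930060
  P(H|E) = 0.74146365 / 0.76930060 = 0.9638

Final posterior: 0.9638


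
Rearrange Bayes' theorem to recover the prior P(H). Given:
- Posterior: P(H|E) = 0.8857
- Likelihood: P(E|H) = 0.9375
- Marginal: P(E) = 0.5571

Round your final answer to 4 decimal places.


From Bayes' theorem: P(H|E) = P(E|H) × P(H) / P(E)

Rearranging for P(H):
P(H) = P(H|E) × P(E) / P(E|H)
     = 0.8857 × 0.5571 / 0.9375
     = 0.49342347 / 0.9375
     = 0.5263


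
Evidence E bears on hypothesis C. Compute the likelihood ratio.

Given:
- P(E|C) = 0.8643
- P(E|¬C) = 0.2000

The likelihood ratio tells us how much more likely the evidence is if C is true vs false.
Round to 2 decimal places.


Likelihood Ratio (LR) = P(E|C) / P(E|¬C)

LR = 0.8643 / 0.2000
   = 4.32

The evidence is 4.32 times more likely if C is true than if C is false.
Since LR > 1, the evidence supports C over ¬C.


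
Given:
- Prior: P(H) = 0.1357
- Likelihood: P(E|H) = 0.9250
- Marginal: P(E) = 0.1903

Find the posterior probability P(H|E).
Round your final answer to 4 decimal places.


Using Bayes' theorem:

P(H|E) = P(E|H) × P(H) / P(E)
       = 0.9250 × 0.1357 / 0.1903
       = 0.12552250 / 0.1903
       = 0.6596

The evidence strengthens our belief in H.
Prior: 0.1357 → Posterior: 0.6596


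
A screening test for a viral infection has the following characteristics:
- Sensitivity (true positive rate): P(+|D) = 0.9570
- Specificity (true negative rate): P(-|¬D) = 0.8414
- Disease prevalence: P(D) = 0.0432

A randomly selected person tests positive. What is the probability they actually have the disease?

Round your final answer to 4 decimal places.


Let D = has disease, + = positive test

Given:
- P(D) = 0.0432 (prevalence)
- P(+|D) = 0.9570 (sensitivity)
- P(-|¬D) = 0.8414 (specificity)
- P(+|¬D) = 0.1586 (false positive rate = 1 - specificity)

Step 1: Find P(+)
P(+) = P(+|D)P(D) + P(+|¬D)P(¬D)
     = 0.9570 × 0.0432 + 0.1586 × 0.9568
     = 0.04134240 + 0.15174848
     = 0.19309088

Step 2: Apply Bayes' theorem for P(D|+)
P(D|+) = P(+|D)P(D) / P(+)
       = 0.04134240 / 0.19309088
       = 0.2141


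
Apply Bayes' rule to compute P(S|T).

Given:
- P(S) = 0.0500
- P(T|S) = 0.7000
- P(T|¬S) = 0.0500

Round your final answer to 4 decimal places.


Bayes' theorem: P(S|T) = P(T|S) × P(S) / P(T)

Step 1: Calculate P(T) using law of total probability
P(T) = P(T|S)P(S) + P(T|¬S)P(¬S)
     = 0.7000 × 0.0500 + 0.0500 × 0.9500
     = 0.03500000 + 0.04750000
     = 0.08250000

Step 2: Apply Bayes' theorem
P(S|T) = P(T|S) × P(S) / P(T)
       = 0.03500000 / 0.08250000
       = 0.4242


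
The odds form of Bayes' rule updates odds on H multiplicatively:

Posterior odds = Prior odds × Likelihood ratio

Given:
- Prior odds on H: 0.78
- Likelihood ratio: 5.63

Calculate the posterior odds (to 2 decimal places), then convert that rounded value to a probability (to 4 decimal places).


Step 1: Calculate posterior odds
Posterior odds = Prior odds × LR
               = 0.78 × 5.63
               = 4.39

Step 2: Convert to probability
P(H|E) = Posterior odds / (1 + Posterior odds)
       = 4.39 / (1 + 4.39)
       = 4.39 / 5.39
       = 0.8145

The evidence increased P(H) from 0.4382 to 0.8145.


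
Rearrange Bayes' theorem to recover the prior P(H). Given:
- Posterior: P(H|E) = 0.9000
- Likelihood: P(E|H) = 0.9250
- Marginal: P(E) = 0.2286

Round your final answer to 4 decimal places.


From Bayes' theorem: P(H|E) = P(E|H) × P(H) / P(E)

Rearranging for P(H):
P(H) = P(H|E) × P(E) / P(E|H)
     = 0.9000 × 0.2286 / 0.9250
     = 0.20574000 / 0.9250
     = 0.2224


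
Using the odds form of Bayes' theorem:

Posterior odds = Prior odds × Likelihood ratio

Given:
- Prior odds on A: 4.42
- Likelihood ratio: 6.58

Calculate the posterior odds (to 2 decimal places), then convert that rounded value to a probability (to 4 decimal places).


Step 1: Calculate posterior odds
Posterior odds = Prior odds × LR
               = 4.42 × 6.58
               = 29.08

Step 2: Convert to probability
P(A|E) = Posterior odds / (1 + Posterior odds)
       = 29.08 / (1 + 29.08)
       = 29.08 / 30.08
       = 0.9668

The evidence increased P(A) from 0.8155 to 0.9668.


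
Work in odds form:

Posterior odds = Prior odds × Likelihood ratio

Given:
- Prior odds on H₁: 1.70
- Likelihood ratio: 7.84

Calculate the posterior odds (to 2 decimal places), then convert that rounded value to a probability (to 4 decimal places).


Step 1: Calculate posterior odds
Posterior odds = Prior odds × LR
               = 1.70 × 7.84
               = 13.33

Step 2: Convert to probability
P(H₁|E) = Posterior odds / (1 + Posterior odds)
       = 13.33 / (1 + 13.33)
       = 13.33 / 14.33
       = 0.9302

The evidence increased P(H₁) from 0.6296 to 0.9302.


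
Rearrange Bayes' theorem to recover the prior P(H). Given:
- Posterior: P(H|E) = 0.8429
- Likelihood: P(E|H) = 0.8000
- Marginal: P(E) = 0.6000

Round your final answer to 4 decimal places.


From Bayes' theorem: P(H|E) = P(E|H) × P(H) / P(E)

Rearranging for P(H):
P(H) = P(H|E) × P(E) / P(E|H)
     = 0.8429 × 0.6000 / 0.8000
     = 0.50574000 / 0.8000
     = 0.6322


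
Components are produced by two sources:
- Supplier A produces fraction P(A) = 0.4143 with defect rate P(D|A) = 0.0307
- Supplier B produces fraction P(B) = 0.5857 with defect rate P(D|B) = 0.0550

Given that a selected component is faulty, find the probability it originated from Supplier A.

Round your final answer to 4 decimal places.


Let A = from Supplier A, D = faulty

Given:
- P(A) = 0.4143, P(B) = 0.5857
- P(D|A) = 0.0307, P(D|B) = 0.0550

Step 1: Find P(D)
P(D) = P(D|A)P(A) + P(D|B)P(B)
     = 0.0307 × 0.4143 + 0.0550 × 0.5857
     = 0.01271901 + 0.03221350
     = 0.04493251

Step 2: Apply Bayes' theorem
P(A|D) = P(D|A)P(A) / P(D)
       = 0.01271901 / 0.04493251
       = 0.2831


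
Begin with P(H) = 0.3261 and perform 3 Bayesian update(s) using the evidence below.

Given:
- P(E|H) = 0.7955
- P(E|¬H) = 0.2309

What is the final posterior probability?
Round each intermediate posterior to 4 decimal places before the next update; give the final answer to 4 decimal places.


Sequential Bayesian updating:

Initial prior: P(H) = 0.3261

Update 1:
  P(E) = 0.7955 × 0.3261 + 0.2309 × 0.6739 = 0.25941255 + 0.15560351 = 0.41501606
  P(H|E) = 0.25941255 / 0.41501606 = 0.6251

Update 2:
  P(E) = 0.7955 × 0.6251 + 0.2309 × 0.3749 = 0.49726705 + 0.08656441 = 0.58383146
  P(H|E) = 0.49726705 / 0.58383146 = 0.8517

Update 3:
  P(E) = 0.7955 × 0.8517 + 0.2309 × 0.1483 = 0.67752735 + 0.03424247 = 0.71176982
  P(H|E) = 0.67752735 / 0.71176982 = 0.9519

Final posterior: 0.9519


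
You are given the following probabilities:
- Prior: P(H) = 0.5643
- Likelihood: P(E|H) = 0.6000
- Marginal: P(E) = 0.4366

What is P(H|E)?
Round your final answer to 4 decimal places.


Using Bayes' theorem:

P(H|E) = P(E|H) × P(H) / P(E)
       = 0.6000 × 0.5643 / 0.4366
       = 0.33858000 / 0.4366
       = 0.7755

The evidence strengthens our belief in H.
Prior: 0.5643 → Posterior: 0.7755


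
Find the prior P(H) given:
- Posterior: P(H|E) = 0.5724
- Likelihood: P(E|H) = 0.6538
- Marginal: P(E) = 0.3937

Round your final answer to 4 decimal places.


From Bayes' theorem: P(H|E) = P(E|H) × P(H) / P(E)

Rearranging for P(H):
P(H) = P(H|E) × P(E) / P(E|H)
     = 0.5724 × 0.3937 / 0.6538
     = 0.22535388 / 0.6538
     = 0.3447


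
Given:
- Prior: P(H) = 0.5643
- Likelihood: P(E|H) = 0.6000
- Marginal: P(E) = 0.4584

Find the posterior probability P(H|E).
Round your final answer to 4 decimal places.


Using Bayes' theorem:

P(H|E) = P(E|H) × P(H) / P(E)
       = 0.6000 × 0.5643 / 0.4584
       = 0.33858000 / 0.4584
       = 0.7386

The evidence strengthens our belief in H.
Prior: 0.5643 → Posterior: 0.7386


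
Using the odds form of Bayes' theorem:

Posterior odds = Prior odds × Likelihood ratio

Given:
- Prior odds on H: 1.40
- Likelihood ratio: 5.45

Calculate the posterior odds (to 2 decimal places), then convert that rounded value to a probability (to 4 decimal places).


Step 1: Calculate posterior odds
Posterior odds = Prior odds × LR
               = 1.40 × 5.45
               = 7.63

Step 2: Convert to probability
P(H|E) = Posterior odds / (1 + Posterior odds)
       = 7.63 / (1 + 7.63)
       = 7.63 / 8.63
       = 0.8841

The evidence increased P(H) from 0.5833 to 0.8841.


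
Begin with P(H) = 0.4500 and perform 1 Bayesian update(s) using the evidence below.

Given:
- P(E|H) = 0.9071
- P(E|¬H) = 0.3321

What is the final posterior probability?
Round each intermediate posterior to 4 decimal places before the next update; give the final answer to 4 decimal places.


Sequential Bayesian updating:

Initial prior: P(H) = 0.4500

Update 1:
  P(E) = 0.9071 × 0.4500 + 0.3321 × 0.5500 = 0.40819500 + 0.18265500 = 0.59085000
  P(H|E) = 0.40819500 / 0.59085000 = 0.6909

Final posterior: 0.6909


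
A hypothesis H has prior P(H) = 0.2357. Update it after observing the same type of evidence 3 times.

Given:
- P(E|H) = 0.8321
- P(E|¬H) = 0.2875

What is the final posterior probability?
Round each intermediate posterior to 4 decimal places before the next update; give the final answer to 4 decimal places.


Sequential Bayesian updating:

Initial prior: P(H) = 0.2357

Update 1:
  P(E) = 0.8321 × 0.2357 + 0.2875 × 0.7643 = 0.19612597 + 0.21973625 = 0.41586222
  P(H|E) = 0.19612597 / 0.41586222 = 0.4716

Update 2:
  P(E) = 0.8321 × 0.4716 + 0.2875 × 0.5284 = 0.39241836 + 0.15191500 = 0.54433336
  P(H|E) = 0.39241836 / 0.54433336 = 0.7209

Update 3:
  P(E) = 0.8321 × 0.7209 + 0.2875 × 0.2791 = 0.59986089 + 0.08024125 = 0.68010214
  P(H|E) = 0.59986089 / 0.68010214 = 0.8820

Final posterior: 0.8820


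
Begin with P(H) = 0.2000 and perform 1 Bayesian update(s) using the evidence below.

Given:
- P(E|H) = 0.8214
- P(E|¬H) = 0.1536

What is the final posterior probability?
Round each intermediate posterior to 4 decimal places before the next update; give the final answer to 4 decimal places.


Sequential Bayesian updating:

Initial prior: P(H) = 0.2000

Update 1:
  P(E) = 0.8214 × 0.2000 + 0.1536 × 0.8000 = 0.16428000 + 0.12288000 = 0.28716000
  P(H|E) = 0.16428000 / 0.28716000 = 0.5721

Final posterior: 0.5721


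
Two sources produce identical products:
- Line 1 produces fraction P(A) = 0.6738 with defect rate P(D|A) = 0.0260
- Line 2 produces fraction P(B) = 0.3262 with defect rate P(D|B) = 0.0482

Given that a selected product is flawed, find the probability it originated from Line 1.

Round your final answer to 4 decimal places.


Let A = from Line 1, D = flawed

Given:
- P(A) = 0.6738, P(B) = 0.3262
- P(D|A) = 0.0260, P(D|B) = 0.0482

Step 1: Find P(D)
P(D) = P(D|A)P(A) + P(D|B)P(B)
     = 0.0260 × 0.6738 + 0.0482 × 0.3262
     = 0.01751880 + 0.01572284
     = 0.03324164

Step 2: Apply Bayes' theorem
P(A|D) = P(D|A)P(A) / P(D)
       = 0.01751880 / 0.03324164
       = 0.5270


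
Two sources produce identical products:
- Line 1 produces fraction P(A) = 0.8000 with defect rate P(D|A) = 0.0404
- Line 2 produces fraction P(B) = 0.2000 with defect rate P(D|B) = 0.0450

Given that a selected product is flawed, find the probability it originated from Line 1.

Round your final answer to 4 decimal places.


Let A = from Line 1, D = flawed

Given:
- P(A) = 0.8000, P(B) = 0.2000
- P(D|A) = 0.0404, P(D|B) = 0.0450

Step 1: Find P(D)
P(D) = P(D|A)P(A) + P(D|B)P(B)
     = 0.0404 × 0.8000 + 0.0450 × 0.2000
     = 0.03232000 + 0.00900000
     = 0.04132000

Step 2: Apply Bayes' theorem
P(A|D) = P(D|A)P(A) / P(D)
       = 0.03232000 / 0.04132000
       = 0.7822


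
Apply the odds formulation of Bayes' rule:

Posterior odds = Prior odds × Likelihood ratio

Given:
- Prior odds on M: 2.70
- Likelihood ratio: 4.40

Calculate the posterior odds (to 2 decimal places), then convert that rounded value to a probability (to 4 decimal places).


Step 1: Calculate posterior odds
Posterior odds = Prior odds × LR
               = 2.70 × 4.40
               = 11.88

Step 2: Convert to probability
P(M|E) = Posterior odds / (1 + Posterior odds)
       = 11.88 / (1 + 11.88)
       = 11.88 / 12.88
       = 0.9224

The evidence increased P(M) from 0.7297 to 0.9224.


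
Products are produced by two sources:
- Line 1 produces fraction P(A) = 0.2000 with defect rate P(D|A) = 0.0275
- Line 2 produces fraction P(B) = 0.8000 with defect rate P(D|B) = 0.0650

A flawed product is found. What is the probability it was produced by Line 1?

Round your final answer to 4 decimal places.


Let A = from Line 1, D = flawed

Given:
- P(A) = 0.2000, P(B) = 0.8000
- P(D|A) = 0.0275, P(D|B) = 0.0650

Step 1: Find P(D)
P(D) = P(D|A)P(A) + P(D|B)P(B)
     = 0.0275 × 0.2000 + 0.0650 × 0.8000
     = 0.00550000 + 0.05200000
     = 0.05750000

Step 2: Apply Bayes' theorem
P(A|D) = P(D|A)P(A) / P(D)
       = 0.00550000 / 0.05750000
       = 0.0957


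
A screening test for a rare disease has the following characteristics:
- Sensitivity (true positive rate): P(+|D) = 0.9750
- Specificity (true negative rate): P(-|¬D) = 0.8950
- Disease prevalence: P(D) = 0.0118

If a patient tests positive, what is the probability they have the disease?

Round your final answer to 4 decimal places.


Let D = has disease, + = positive test

Given:
- P(D) = 0.0118 (prevalence)
- P(+|D) = 0.9750 (sensitivity)
- P(-|¬D) = 0.8950 (specificity)
- P(+|¬D) = 0.1050 (false positive rate = 1 - specificity)

Step 1: Find P(+)
P(+) = P(+|D)P(D) + P(+|¬D)P(¬D)
     = 0.9750 × 0.0118 + 0.1050 × 0.9882
     = 0.01150500 + 0.10376100
     = 0.11526600

Step 2: Apply Bayes' theorem for P(D|+)
P(D|+) = P(+|D)P(D) / P(+)
       = 0.01150500 / 0.11526600
       = 0.0998


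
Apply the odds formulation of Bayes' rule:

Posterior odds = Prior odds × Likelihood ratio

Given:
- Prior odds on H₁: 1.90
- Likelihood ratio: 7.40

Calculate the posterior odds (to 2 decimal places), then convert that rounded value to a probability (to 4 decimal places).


Step 1: Calculate posterior odds
Posterior odds = Prior odds × LR
               = 1.90 × 7.40
               = 14.06

Step 2: Convert to probability
P(H₁|E) = Posterior odds / (1 + Posterior odds)
       = 14.06 / (1 + 14.06)
       = 14.06 / 15.06
       = 0.9336

The evidence increased P(H₁) from 0.6552 to 0.9336.


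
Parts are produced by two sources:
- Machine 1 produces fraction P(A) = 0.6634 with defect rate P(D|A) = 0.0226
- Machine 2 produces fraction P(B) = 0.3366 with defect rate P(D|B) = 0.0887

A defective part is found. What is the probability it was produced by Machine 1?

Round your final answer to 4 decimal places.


Let A = from Machine 1, D = defective

Given:
- P(A) = 0.6634, P(B) = 0.3366
- P(D|A) = 0.0226, P(D|B) = 0.0887

Step 1: Find P(D)
P(D) = P(D|A)P(A) + P(D|B)P(B)
     = 0.0226 × 0.6634 + 0.0887 × 0.3366
     = 0.01499284 + 0.02985642
     = 0.04484926

Step 2: Apply Bayes' theorem
P(A|D) = P(D|A)P(A) / P(D)
       = 0.01499284 / 0.04484926
       = 0.3343


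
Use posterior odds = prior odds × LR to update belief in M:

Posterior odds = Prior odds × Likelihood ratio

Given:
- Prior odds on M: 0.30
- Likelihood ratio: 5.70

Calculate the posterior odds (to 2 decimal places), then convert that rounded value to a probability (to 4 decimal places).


Step 1: Calculate posterior odds
Posterior odds = Prior odds × LR
               = 0.30 × 5.70
               = 1.71

Step 2: Convert to probability
P(M|E) = Posterior odds / (1 + Posterior odds)
       = 1.71 / (1 + 1.71)
       = 1.71 / 2.71
       = 0.6310

The evidence increased P(M) from 0.2308 to 0.6310.


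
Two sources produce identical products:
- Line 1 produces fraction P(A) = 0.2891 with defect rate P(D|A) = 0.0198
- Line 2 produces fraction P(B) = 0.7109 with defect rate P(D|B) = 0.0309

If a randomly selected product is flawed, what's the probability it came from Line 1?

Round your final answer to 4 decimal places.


Let A = from Line 1, D = flawed

Given:
- P(A) = 0.2891, P(B) = 0.7109
- P(D|A) = 0.0198, P(D|B) = 0.0309

Step 1: Find P(D)
P(D) = P(D|A)P(A) + P(D|B)P(B)
     = 0.0198 × 0.2891 + 0.0309 × 0.7109
     = 0.00572418 + 0.02196681
     = 0.02769099

Step 2: Apply Bayes' theorem
P(A|D) = P(D|A)P(A) / P(D)
       = 0.00572418 / 0.02769099
       = 0.2067


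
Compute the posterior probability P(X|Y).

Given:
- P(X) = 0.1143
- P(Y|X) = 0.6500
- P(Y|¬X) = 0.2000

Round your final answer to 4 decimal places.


Bayes' theorem: P(X|Y) = P(Y|X) × P(X) / P(Y)

Step 1: Calculate P(Y) using law of total probability
P(Y) = P(Y|X)P(X) + P(Y|¬X)P(¬X)
     = 0.6500 × 0.1143 + 0.2000 × 0.8857
     = 0.07429500 + 0.17714000
     = 0.25143500

Step 2: Apply Bayes' theorem
P(X|Y) = P(Y|X) × P(X) / P(Y)
       = 0.07429500 / 0.25143500
       = 0.2955


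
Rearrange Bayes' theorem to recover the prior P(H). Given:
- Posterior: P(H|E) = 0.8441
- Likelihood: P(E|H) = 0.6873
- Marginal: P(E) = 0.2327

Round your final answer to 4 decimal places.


From Bayes' theorem: P(H|E) = P(E|H) × P(H) / P(E)

Rearranging for P(H):
P(H) = P(H|E) × P(E) / P(E|H)
     = 0.8441 × 0.2327 / 0.6873
     = 0.19642207 / 0.6873
     = 0.2858


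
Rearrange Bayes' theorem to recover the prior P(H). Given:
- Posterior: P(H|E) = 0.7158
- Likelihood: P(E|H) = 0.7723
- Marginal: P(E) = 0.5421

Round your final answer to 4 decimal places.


From Bayes' theorem: P(H|E) = P(E|H) × P(H) / P(E)

Rearranging for P(H):
P(H) = P(H|E) × P(E) / P(E|H)
     = 0.7158 × 0.5421 / 0.7723
     = 0.38803518 / 0.7723
     = 0.5024


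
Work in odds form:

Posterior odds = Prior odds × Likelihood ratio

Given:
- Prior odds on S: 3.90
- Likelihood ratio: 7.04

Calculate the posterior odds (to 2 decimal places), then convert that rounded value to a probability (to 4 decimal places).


Step 1: Calculate posterior odds
Posterior odds = Prior odds × LR
               = 3.90 × 7.04
               = 27.46

Step 2: Convert to probability
P(S|E) = Posterior odds / (1 + Posterior odds)
       = 27.46 / (1 + 27.46)
       = 27.46 / 28.46
       = 0.9649

The evidence increased P(S) from 0.7959 to 0.9649.


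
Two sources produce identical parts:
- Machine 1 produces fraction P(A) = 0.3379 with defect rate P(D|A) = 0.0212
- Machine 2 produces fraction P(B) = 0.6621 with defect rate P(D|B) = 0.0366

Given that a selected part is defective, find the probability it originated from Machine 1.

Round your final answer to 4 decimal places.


Let A = from Machine 1, D = defective

Given:
- P(A) = 0.3379, P(B) = 0.6621
- P(D|A) = 0.0212, P(D|B) = 0.0366

Step 1: Find P(D)
P(D) = P(D|A)P(A) + P(D|B)P(B)
     = 0.0212 × 0.3379 + 0.0366 × 0.6621
     = 0.00716348 + 0.02423286
     = 0.03139634

Step 2: Apply Bayes' theorem
P(A|D) = P(D|A)P(A) / P(D)
       = 0.00716348 / 0.03139634
       = 0.2282
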